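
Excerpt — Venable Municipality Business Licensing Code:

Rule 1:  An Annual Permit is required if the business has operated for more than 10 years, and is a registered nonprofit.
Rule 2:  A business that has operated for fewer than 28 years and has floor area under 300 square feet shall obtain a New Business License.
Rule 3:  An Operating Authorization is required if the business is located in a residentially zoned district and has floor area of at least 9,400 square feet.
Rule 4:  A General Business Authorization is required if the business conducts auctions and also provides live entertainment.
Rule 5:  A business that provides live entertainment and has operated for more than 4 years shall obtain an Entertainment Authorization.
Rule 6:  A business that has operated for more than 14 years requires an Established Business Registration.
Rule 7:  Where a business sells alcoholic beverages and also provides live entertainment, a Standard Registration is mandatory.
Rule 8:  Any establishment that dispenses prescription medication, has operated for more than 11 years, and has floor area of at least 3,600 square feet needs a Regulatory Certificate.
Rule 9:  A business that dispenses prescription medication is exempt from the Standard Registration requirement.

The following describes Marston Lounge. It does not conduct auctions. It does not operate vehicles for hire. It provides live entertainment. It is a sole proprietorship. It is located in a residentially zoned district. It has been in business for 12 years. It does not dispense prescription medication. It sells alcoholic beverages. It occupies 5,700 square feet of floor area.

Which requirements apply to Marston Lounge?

Rule 1: years in business 12 > 10; is a sole proprietorship (not: is a registered nonprofit) → Annual Permit not required.
Rule 2: years in business 12 < 28; floor area 5,700 square feet ≥ 300 square feet → New Business License not required.
Rule 3: is located in a residentially zoned district; floor area 5,700 square feet < 9,400 square feet → Operating Authorization not required.
Rule 4: does not conduct auctions; provides live entertainment → General Business Authorization not required.
Rule 5: provides live entertainment; years in business 12 > 4 → Entertainment Authorization required.
Rule 6: years in business 12 ≤ 14 → Established Business Registration not required.
Rule 7: sells alcoholic beverages; provides live entertainment → Standard Registration required.
Rule 8: does not dispense prescription medication; years in business 12 > 11; floor area 5,700 square feet ≥ 3,600 square feet → Regulatory Certificate not required.
Rule 9: does not dispense prescription medication → Standard Registration exemption does not apply.

Entertainment Authorization, Standard Registration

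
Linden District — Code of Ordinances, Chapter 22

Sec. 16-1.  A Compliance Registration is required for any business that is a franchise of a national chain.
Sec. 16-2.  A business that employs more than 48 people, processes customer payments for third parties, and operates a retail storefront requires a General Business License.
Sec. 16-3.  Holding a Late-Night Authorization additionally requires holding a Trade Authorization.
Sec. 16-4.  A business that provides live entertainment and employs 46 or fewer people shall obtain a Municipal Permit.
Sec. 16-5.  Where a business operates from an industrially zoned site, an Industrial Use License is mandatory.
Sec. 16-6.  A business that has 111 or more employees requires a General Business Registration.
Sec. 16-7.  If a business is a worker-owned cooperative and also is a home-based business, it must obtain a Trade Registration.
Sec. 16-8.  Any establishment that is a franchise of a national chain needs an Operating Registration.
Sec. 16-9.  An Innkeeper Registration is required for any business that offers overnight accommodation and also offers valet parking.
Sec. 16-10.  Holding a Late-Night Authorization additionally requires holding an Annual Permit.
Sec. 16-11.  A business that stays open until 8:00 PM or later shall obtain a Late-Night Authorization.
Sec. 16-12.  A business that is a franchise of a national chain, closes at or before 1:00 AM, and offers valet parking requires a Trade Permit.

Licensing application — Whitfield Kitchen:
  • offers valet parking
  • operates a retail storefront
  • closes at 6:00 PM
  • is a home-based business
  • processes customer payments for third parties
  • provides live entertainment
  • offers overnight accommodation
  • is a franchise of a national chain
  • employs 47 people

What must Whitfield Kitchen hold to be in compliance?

Sec. 16-1. is a franchise of a national chain → Compliance Registration required.
Sec. 16-2. employees 47 ≤ 48; processes customer payments for third parties; operates a retail storefront → General Business License not required.
Sec. 16-3. Late-Night Authorization is not required → no effect.
Sec. 16-4. provides live entertainment; employees 47 > 46 → Municipal Permit not required.
Sec. 16-5. is a home-based business (not: operates from an industrially zoned site) → Industrial Use License not required.
Sec. 16-6. employees 47 < 111 → General Business Registration not required.
Sec. 16-7. is a franchise of a national chain (not: is a worker-owned cooperative); is a home-based business → Trade Registration not required.
Sec. 16-8. is a franchise of a national chain → Operating Registration required.
Sec. 16-9. offers overnight accommodation; offers valet parking → Innkeeper Registration required.
Sec. 16-10. Late-Night Authorization is not required → no effect.
Sec. 16-11. closes 6:00 PM, at/before 8:00 PM → Late-Night Authorization not required.
Sec. 16-12. is a franchise of a national chain; closes 6:00 PM, at/before 1:00 AM; offers valet parking → Trade Permit required.

Compliance Registration, Innkeeper Registration, Operating Registration, Trade Permit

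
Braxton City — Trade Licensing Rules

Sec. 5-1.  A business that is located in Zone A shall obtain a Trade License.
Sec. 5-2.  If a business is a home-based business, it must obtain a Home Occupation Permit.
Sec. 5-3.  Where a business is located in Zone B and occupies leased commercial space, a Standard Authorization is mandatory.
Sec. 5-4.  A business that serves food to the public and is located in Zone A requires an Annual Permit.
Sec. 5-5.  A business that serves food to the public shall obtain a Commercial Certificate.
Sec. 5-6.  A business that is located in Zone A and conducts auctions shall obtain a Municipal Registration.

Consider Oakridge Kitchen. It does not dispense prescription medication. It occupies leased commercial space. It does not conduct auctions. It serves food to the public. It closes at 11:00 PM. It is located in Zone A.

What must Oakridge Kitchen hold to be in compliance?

Sec. 5-1. is located in Zone A → Trade License required.
Sec. 5-2. occupies leased commercial space (not: is a home-based business) → Home Occupation Permit not required.
Sec. 5-3. is located in Zone A (not: is located in Zone B); occupies leased commercial space → Standard Authorization not required.
Sec. 5-4. serves food to the public; is located in Zone A → Annual Permit required.
Sec. 5-5. serves food to the public → Commercial Certificate required.
Sec. 5-6. is located in Zone A; does not conduct auctions → Municipal Registration not required.

Annual Permit, Commercial Certificate, Trade License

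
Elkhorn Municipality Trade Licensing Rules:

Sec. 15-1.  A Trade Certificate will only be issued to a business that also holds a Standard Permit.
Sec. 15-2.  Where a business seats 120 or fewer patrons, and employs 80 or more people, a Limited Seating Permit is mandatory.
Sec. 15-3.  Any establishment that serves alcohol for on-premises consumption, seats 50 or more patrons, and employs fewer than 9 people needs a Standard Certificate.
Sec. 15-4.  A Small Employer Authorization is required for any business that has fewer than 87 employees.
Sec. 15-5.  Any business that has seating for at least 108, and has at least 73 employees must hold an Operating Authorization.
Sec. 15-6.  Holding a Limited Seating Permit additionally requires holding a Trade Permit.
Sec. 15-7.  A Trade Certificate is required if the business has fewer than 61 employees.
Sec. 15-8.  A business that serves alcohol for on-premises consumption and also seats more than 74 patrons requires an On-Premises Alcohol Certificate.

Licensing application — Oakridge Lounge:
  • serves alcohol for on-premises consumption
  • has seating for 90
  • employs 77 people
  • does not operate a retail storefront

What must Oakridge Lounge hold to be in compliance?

On-Premises Alcohol Certificate, Small Employer Authorization

Sec. 15-1. Trade Certificate is not required → no effect.
Sec. 15-2. seating 90 ≤ 120; employees 77 < 80 → Limited Seating Permit not required.
Sec. 15-3. serves alcohol for on-premises consumption; seating 90 ≥ 50; employees 77 ≥ 9 → Standard Certificate not required.
Sec. 15-4. employees 77 < 87 → Small Employer Authorization required.
Sec. 15-5. seating 90 < 108; employees 77 ≥ 73 → Operating Authorization not required.
Sec. 15-6. Limited Seating Permit is not required → no effect.
Sec. 15-7. employees 77 ≥ 61 → Trade Certificate not required.
Sec. 15-8. serves alcohol for on-premises consumption; seating 90 > 74 → On-Premises Alcohol Certificate required.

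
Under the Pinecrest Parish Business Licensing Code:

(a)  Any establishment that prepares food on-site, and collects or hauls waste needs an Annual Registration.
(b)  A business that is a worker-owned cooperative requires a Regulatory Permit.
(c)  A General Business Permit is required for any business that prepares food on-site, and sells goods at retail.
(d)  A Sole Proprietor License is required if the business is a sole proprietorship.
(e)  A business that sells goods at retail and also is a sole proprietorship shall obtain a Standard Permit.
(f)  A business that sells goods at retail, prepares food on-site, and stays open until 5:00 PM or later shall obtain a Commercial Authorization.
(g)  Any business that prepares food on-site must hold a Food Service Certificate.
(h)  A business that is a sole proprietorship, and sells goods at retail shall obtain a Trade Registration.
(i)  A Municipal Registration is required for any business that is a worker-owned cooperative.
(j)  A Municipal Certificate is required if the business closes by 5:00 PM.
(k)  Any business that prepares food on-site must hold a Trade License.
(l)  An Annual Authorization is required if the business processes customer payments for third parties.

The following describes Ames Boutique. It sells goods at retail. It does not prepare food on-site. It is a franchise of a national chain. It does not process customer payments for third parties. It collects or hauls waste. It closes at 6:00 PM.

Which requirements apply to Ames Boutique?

(a) does not prepare food on-site; collects or hauls waste → Annual Registration not required.
(b) is a franchise of a national chain (not: is a worker-owned cooperative) → Regulatory Permit not required.
(c) does not prepare food on-site; sells goods at retail → General Business Permit not required.
(d) is a franchise of a national chain (not: is a sole proprietorship) → Sole Proprietor License not required.
(e) sells goods at retail; is a franchise of a national chain (not: is a sole proprietorship) → Standard Permit not required.
(f) sells goods at retail; does not prepare food on-site; closes 6:00 PM, after 5:00 PM → Commercial Authorization not required.
(g) does not prepare food on-site → Food Service Certificate not required.
(h) is a franchise of a national chain (not: is a sole proprietorship); sells goods at retail → Trade Registration not required.
(i) is a franchise of a national chain (not: is a worker-owned cooperative) → Municipal Registration not required.
(j) closes 6:00 PM, after 5:00 PM → Municipal Certificate not required.
(k) does not prepare food on-site → Trade License not required.
(l) does not process customer payments for third parties → Annual Authorization not required.

None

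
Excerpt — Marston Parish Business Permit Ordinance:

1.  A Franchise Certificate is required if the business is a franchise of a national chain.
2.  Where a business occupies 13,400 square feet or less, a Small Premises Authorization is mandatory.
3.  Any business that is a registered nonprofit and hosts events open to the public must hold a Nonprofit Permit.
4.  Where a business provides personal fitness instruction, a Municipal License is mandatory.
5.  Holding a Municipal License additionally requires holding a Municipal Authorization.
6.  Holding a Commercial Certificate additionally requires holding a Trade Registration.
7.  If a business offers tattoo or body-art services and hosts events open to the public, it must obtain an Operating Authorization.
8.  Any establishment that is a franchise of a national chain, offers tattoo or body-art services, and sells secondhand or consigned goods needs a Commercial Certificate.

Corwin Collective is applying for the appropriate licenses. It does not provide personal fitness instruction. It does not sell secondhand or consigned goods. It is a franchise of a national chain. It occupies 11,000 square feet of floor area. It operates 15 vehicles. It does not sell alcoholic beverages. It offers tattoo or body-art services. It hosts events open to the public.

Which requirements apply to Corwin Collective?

1. is a franchise of a national chain → Franchise Certificate required.
2. floor area 11,000 square feet ≤ 13,400 square feet → Small Premises Authorization required.
3. is a franchise of a national chain (not: is a registered nonprofit); hosts events open to the public → Nonprofit Permit not required.
4. does not provide personal fitness instruction → Municipal License not required.
5. Municipal License is not required → no effect.
6. Commercial Certificate is not required → no effect.
7. offers tattoo or body-art services; hosts events open to the public → Operating Authorization required.
8. is a franchise of a national chain; offers tattoo or body-art services; does not sell secondhand or consigned goods → Commercial Certificate not required.

Franchise Certificate, Operating Authorization, Small Premises Authorization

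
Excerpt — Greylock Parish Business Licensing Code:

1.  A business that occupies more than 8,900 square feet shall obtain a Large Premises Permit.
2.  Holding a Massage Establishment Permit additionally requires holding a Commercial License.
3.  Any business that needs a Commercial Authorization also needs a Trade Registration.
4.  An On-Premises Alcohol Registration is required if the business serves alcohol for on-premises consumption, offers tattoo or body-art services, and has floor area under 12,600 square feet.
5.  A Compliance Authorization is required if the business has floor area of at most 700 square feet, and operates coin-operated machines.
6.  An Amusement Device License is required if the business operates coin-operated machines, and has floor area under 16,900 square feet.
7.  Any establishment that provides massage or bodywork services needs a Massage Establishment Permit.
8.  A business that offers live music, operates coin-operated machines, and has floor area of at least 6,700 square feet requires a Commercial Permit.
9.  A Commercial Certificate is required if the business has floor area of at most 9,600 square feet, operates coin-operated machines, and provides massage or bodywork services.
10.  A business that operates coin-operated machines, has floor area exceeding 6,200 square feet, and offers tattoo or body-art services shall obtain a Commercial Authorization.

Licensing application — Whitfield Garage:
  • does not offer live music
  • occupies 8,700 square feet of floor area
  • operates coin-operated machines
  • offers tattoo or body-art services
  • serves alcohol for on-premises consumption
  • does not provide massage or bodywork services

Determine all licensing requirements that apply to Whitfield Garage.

1. floor area 8,700 square feet ≤ 8,900 square feet → Large Premises Permit not required.
2. Massage Establishment Permit is not required → no effect.
3. Commercial Authorization is required → Trade Registration also required.
4. serves alcohol for on-premises consumption; offers tattoo or body-art services; floor area 8,700 square feet < 12,600 square feet → On-Premises Alcohol Registration required.
5. floor area 8,700 square feet > 700 square feet; operates coin-operated machines → Compliance Authorization not required.
6. operates coin-operated machines; floor area 8,700 square feet < 16,900 square feet → Amusement Device License required.
7. does not provide massage or bodywork services → Massage Establishment Permit not required.
8. does not offer live music; operates coin-operated machines; floor area 8,700 square feet ≥ 6,700 square feet → Commercial Permit not required.
9. floor area 8,700 square feet ≤ 9,600 square feet; operates coin-operated machines; does not provide massage or bodywork services → Commercial Certificate not required.
10. operates coin-operated machines; floor area 8,700 square feet > 6,200 square feet; offers tattoo or body-art services → Commercial Authorization required.

Amusement Device License, Commercial Authorization, On-Premises Alcohol Registration, Trade Registration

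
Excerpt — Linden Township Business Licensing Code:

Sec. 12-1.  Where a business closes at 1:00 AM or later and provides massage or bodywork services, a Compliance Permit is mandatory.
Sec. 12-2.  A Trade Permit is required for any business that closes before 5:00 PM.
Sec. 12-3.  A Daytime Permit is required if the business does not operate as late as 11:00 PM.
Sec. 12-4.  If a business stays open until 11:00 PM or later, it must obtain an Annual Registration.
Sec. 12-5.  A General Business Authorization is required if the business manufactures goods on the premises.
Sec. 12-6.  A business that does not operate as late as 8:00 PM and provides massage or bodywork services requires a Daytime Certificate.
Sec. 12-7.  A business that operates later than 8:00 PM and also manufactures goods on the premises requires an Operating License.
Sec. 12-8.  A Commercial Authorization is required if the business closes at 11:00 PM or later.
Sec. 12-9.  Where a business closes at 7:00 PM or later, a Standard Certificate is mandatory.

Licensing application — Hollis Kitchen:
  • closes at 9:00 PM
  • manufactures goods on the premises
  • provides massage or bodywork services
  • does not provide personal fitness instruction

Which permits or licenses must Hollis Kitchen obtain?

Sec. 12-1. closes 9:00 PM, at/before 1:00 AM; provides massage or bodywork services → Compliance Permit not required.
Sec. 12-2. closes 9:00 PM, after 5:00 PM → Trade Permit not required.
Sec. 12-3. closes 9:00 PM, at/before 11:00 PM → Daytime Permit required.
Sec. 12-4. closes 9:00 PM, at/before 11:00 PM → Annual Registration not required.
Sec. 12-5. manufactures goods on the premises → General Business Authorization required.
Sec. 12-6. closes 9:00 PM, after 8:00 PM; provides massage or bodywork services → Daytime Certificate not required.
Sec. 12-7. closes 9:00 PM, after 8:00 PM; manufactures goods on the premises → Operating License required.
Sec. 12-8. closes 9:00 PM, at/before 11:00 PM → Commercial Authorization not required.
Sec. 12-9. closes 9:00 PM, after 7:00 PM → Standard Certificate required.

Daytime Permit, General Business Authorization, Operating License, Standard Certificate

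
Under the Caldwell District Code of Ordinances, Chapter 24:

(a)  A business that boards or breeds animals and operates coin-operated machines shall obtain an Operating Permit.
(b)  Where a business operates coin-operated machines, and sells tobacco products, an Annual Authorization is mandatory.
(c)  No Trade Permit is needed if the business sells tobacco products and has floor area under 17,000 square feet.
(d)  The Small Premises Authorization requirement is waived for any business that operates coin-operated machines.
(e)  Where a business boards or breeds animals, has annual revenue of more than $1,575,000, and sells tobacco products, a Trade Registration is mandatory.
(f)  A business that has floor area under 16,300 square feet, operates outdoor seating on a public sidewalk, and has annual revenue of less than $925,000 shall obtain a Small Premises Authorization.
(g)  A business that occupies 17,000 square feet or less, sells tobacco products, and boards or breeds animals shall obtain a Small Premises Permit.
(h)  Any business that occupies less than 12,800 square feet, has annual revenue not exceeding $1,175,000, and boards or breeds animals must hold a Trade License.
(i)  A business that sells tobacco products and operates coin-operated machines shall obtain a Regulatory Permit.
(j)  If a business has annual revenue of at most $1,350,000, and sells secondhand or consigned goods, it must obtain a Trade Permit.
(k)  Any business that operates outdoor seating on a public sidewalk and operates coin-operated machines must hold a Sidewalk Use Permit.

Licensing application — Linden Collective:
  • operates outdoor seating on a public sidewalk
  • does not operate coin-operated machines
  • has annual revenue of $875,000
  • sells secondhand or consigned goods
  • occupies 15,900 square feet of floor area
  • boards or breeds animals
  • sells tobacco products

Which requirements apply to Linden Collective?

Small Premises Authorization, Small Premises Permit

(a) boards or breeds animals; does not operate coin-operated machines → Operating Permit not required.
(b) does not operate coin-operated machines; sells tobacco products → Annual Authorization not required.
(c) sells tobacco products; floor area 15,900 square feet < 17,000 square feet → exempt from Trade Permit.
(d) does not operate coin-operated machines → Small Premises Authorization exemption does not apply.
(e) boards or breeds animals; revenue $875,000 ≤ $1,575,000; sells tobacco products → Trade Registration not required.
(f) floor area 15,900 square feet < 16,300 square feet; operates outdoor seating on a public sidewalk; revenue $875,000 < $925,000 → Small Premises Authorization required.
(g) floor area 15,900 square feet ≤ 17,000 square feet; sells tobacco products; boards or breeds animals → Small Premises Permit required.
(h) floor area 15,900 square feet ≥ 12,800 square feet; revenue $875,000 ≤ $1,175,000; boards or breeds animals → Trade License not required.
(i) sells tobacco products; does not operate coin-operated machines → Regulatory Permit not required.
(j) revenue $875,000 ≤ $1,350,000; sells secondhand or consigned goods → Trade Permit required.
(k) operates outdoor seating on a public sidewalk; does not operate coin-operated machines → Sidewalk Use Permit not required.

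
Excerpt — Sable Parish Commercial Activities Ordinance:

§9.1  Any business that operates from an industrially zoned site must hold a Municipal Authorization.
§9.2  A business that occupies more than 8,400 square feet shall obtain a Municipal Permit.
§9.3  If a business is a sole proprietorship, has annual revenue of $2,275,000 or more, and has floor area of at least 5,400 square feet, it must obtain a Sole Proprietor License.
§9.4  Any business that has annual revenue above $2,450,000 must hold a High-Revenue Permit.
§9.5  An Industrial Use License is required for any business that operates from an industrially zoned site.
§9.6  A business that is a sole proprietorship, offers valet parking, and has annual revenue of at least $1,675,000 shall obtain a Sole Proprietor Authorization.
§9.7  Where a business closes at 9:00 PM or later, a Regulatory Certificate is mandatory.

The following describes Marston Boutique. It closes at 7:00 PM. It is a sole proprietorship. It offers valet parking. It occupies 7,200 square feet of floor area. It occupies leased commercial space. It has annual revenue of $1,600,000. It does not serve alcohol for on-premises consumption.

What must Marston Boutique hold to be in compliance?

§9.1 occupies leased commercial space (not: operates from an industrially zoned site) → Municipal Authorization not required.
§9.2 floor area 7,200 square feet ≤ 8,400 square feet → Municipal Permit not required.
§9.3 is a sole proprietorship; revenue $1,600,000 < $2,275,000; floor area 7,200 square feet ≥ 5,400 square feet → Sole Proprietor License not required.
§9.4 revenue $1,600,000 ≤ $2,450,000 → High-Revenue Permit not required.
§9.5 occupies leased commercial space (not: operates from an industrially zoned site) → Industrial Use License not required.
§9.6 is a sole proprietorship; offers valet parking; revenue $1,600,000 < $1,675,000 → Sole Proprietor Authorization not required.
§9.7 closes 7:00 PM, at/before 9:00 PM → Regulatory Certificate not required.

None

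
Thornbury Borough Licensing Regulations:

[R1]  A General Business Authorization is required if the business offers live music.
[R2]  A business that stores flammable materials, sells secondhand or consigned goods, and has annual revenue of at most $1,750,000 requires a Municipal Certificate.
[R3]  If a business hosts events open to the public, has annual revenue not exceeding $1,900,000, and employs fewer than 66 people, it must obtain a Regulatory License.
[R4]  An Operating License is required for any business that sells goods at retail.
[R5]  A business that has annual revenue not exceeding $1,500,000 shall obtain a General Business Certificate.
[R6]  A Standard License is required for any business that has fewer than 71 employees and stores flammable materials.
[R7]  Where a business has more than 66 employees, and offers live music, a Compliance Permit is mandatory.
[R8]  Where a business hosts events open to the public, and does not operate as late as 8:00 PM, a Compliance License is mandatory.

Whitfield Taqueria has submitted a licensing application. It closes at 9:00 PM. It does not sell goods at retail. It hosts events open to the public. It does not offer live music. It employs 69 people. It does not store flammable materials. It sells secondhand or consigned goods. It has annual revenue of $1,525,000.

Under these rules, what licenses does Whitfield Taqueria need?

[R1] does not offer live music → General Business Authorization not required.
[R2] does not store flammable materials; sells secondhand or consigned goods; revenue $1,525,000 ≤ $1,750,000 → Municipal Certificate not required.
[R3] hosts events open to the public; revenue $1,525,000 ≤ $1,900,000; employees 69 ≥ 66 → Regulatory License not required.
[R4] does not sell goods at retail → Operating License not required.
[R5] revenue $1,525,000 > $1,500,000 → General Business Certificate not required.
[R6] employees 69 < 71; does not store flammable materials → Standard License not required.
[R7] employees 69 > 66; does not offer live music → Compliance Permit not required.
[R8] hosts events open to the public; closes 9:00 PM, after 8:00 PM → Compliance License not required.

None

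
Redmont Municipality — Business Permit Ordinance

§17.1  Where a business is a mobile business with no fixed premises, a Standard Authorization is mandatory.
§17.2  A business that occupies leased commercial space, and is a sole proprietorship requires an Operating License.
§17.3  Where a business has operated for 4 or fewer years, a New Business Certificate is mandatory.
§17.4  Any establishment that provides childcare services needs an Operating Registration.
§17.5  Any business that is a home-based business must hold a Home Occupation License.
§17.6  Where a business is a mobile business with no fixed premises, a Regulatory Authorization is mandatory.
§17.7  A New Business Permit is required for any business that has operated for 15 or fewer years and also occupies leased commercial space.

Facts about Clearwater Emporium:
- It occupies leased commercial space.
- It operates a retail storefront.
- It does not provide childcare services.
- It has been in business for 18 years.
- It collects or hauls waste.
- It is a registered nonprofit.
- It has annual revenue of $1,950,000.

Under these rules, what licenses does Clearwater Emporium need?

None

§17.1 occupies leased commercial space (not: is a mobile business with no fixed premises) → Standard Authorization not required.
§17.2 occupies leased commercial space; is a registered nonprofit (not: is a sole proprietorship) → Operating License not required.
§17.3 years in business 18 > 4 → New Business Certificate not required.
§17.4 does not provide childcare services → Operating Registration not required.
§17.5 occupies leased commercial space (not: is a home-based business) → Home Occupation License not required.
§17.6 occupies leased commercial space (not: is a mobile business with no fixed premises) → Regulatory Authorization not required.
§17.7 years in business 18 > 15; occupies leased commercial space → New Business Permit not required.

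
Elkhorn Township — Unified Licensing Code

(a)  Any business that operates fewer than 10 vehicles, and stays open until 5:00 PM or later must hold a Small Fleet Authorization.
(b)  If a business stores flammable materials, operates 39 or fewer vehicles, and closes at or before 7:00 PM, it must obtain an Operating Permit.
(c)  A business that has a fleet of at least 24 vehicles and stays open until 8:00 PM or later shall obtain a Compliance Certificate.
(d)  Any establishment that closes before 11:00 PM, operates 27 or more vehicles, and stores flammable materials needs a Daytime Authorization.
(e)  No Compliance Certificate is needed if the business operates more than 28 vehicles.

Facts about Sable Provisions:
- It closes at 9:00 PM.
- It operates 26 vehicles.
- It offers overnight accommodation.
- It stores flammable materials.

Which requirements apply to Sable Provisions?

Compliance Certificate

(a) vehicles 26 ≥ 10; closes 9:00 PM, after 5:00 PM → Small Fleet Authorization not required.
(b) stores flammable materials; vehicles 26 ≤ 39; closes 9:00 PM, after 7:00 PM → Operating Permit not required.
(c) vehicles 26 ≥ 24; closes 9:00 PM, after 8:00 PM → Compliance Certificate required.
(d) closes 9:00 PM, at/before 11:00 PM; vehicles 26 < 27; stores flammable materials → Daytime Authorization not required.
(e) vehicles 26 ≤ 28 → Compliance Certificate exemption does not apply.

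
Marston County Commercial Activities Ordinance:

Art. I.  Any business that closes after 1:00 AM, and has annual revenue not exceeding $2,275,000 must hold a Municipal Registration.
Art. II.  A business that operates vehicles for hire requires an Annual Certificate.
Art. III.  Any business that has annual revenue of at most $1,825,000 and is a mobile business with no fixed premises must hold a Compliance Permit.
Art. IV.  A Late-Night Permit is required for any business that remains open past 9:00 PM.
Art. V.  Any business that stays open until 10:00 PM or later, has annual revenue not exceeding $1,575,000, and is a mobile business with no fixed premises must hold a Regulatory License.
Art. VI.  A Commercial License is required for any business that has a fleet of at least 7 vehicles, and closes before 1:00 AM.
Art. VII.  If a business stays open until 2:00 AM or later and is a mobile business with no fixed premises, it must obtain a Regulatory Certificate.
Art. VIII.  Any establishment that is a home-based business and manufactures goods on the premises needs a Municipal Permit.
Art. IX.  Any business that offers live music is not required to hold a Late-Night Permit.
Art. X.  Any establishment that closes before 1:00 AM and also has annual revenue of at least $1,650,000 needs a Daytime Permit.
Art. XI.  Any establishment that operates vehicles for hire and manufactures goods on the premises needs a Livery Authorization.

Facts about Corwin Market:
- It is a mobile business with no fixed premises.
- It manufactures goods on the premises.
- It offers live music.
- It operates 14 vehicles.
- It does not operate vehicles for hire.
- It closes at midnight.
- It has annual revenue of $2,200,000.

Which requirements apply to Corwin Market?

Art. I. closes midnight, at/before 1:00 AM; revenue $2,200,000 ≤ $2,275,000 → Municipal Registration not required.
Art. II. does not operate vehicles for hire → Annual Certificate not required.
Art. III. revenue $2,200,000 > $1,825,000; is a mobile business with no fixed premises → Compliance Permit not required.
Art. IV. closes midnight, after 9:00 PM → Late-Night Permit required.
Art. V. closes midnight, after 10:00 PM; revenue $2,200,000 > $1,575,000; is a mobile business with no fixed premises → Regulatory License not required.
Art. VI. vehicles 14 ≥ 7; closes midnight, at/before 1:00 AM → Commercial License required.
Art. VII. closes midnight, at/before 2:00 AM; is a mobile business with no fixed premises → Regulatory Certificate not required.
Art. VIII. is a mobile business with no fixed premises (not: is a home-based business); manufactures goods on the premises → Municipal Permit not required.
Art. IX. offers live music → exempt from Late-Night Permit.
Art. X. closes midnight, at/before 1:00 AM; revenue $2,200,000 ≥ $1,650,000 → Daytime Permit required.
Art. XI. does not operate vehicles for hire; manufactures goods on the premises → Livery Authorization not required.

Commercial License, Daytime Permit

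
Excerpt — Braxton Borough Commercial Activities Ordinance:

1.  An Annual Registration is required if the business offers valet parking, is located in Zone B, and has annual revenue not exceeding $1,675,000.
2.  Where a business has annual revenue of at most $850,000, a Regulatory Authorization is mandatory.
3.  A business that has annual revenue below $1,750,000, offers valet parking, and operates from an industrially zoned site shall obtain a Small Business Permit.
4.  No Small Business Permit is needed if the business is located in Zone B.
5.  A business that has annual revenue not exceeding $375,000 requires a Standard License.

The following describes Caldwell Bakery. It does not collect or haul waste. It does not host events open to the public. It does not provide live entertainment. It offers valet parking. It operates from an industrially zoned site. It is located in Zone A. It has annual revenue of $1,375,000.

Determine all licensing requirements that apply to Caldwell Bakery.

Small Business Permit

1. offers valet parking; is located in Zone A (not: is located in Zone B); revenue $1,375,000 ≤ $1,675,000 → Annual Registration not required.
2. revenue $1,375,000 > $850,000 → Regulatory Authorization not required.
3. revenue $1,375,000 < $1,750,000; offers valet parking; operates from an industrially zoned site → Small Business Permit required.
4. is located in Zone A (not: is located in Zone B) → Small Business Permit exemption does not apply.
5. revenue $1,375,000 > $375,000 → Standard License not required.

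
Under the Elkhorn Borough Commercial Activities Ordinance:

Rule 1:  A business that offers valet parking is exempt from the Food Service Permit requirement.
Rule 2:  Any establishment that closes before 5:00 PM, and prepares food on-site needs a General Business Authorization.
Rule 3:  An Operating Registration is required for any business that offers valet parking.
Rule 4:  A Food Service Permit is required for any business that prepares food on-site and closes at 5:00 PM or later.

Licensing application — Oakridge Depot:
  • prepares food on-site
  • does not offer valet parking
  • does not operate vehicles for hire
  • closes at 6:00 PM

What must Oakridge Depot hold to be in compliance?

Food Service Permit

Rule 1: does not offer valet parking → Food Service Permit exemption does not apply.
Rule 2: closes 6:00 PM, after 5:00 PM; prepares food on-site → General Business Authorization not required.
Rule 3: does not offer valet parking → Operating Registration not required.
Rule 4: prepares food on-site; closes 6:00 PM, after 5:00 PM → Food Service Permit required.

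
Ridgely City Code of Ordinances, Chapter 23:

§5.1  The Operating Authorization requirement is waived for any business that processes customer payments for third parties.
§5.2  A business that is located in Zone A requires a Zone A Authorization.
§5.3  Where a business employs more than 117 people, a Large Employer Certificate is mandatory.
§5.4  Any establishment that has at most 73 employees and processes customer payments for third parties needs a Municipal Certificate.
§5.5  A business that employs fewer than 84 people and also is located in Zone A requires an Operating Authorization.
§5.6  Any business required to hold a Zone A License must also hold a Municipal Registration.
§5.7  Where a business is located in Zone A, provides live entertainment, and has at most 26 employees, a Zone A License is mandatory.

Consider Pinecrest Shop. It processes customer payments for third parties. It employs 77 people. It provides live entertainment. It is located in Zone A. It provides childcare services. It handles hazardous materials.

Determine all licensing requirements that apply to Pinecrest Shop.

Zone A Authorization

§5.1 processes customer payments for third parties → exempt from Operating Authorization.
§5.2 is located in Zone A → Zone A Authorization required.
§5.3 employees 77 ≤ 117 → Large Employer Certificate not required.
§5.4 employees 77 > 73; processes customer payments for third parties → Municipal Certificate not required.
§5.5 employees 77 < 84; is located in Zone A → Operating Authorization required.
§5.6 Zone A License is not required → no effect.
§5.7 is located in Zone A; provides live entertainment; employees 77 > 26 → Zone A License not required.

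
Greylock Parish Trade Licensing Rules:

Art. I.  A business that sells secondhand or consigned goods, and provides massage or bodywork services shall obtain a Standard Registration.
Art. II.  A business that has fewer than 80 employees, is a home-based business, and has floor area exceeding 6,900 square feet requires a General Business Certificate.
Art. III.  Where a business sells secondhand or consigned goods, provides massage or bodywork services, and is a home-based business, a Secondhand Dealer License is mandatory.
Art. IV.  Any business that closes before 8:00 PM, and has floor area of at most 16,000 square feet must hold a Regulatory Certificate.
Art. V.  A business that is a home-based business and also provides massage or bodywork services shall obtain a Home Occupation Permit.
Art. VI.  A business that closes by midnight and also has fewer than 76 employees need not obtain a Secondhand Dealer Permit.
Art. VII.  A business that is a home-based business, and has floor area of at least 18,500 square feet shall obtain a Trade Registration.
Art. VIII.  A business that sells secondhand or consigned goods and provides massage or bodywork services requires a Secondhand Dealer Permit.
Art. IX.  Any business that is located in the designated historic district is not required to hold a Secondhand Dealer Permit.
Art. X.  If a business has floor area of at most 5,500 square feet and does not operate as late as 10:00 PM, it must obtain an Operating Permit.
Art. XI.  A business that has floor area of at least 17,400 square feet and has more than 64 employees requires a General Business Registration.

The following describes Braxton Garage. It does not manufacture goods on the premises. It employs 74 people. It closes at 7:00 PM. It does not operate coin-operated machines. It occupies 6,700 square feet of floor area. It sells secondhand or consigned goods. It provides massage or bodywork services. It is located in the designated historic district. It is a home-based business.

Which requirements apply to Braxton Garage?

Art. I. sells secondhand or consigned goods; provides massage or bodywork services → Standard Registration required.
Art. II. employees 74 < 80; is a home-based business; floor area 6,700 square feet ≤ 6,900 square feet → General Business Certificate not required.
Art. III. sells secondhand or consigned goods; provides massage or bodywork services; is a home-based business → Secondhand Dealer License required.
Art. IV. closes 7:00 PM, at/before 8:00 PM; floor area 6,700 square feet ≤ 16,000 square feet → Regulatory Certificate required.
Art. V. is a home-based business; provides massage or bodywork services → Home Occupation Permit required.
Art. VI. closes 7:00 PM, at/before midnight; employees 74 < 76 → exempt from Secondhand Dealer Permit.
Art. VII. is a home-based business; floor area 6,700 square feet < 18,500 square feet → Trade Registration not required.
Art. VIII. sells secondhand or consigned goods; provides massage or bodywork services → Secondhand Dealer Permit required.
Art. IX. is located in the designated historic district → exempt from Secondhand Dealer Permit.
Art. X. floor area 6,700 square feet > 5,500 square feet; closes 7:00 PM, at/before 10:00 PM → Operating Permit not required.
Art. XI. floor area 6,700 square feet < 17,400 square feet; employees 74 > 64 → General Business Registration not required.

Home Occupation Permit, Regulatory Certificate, Secondhand Dealer License, Standard Registration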